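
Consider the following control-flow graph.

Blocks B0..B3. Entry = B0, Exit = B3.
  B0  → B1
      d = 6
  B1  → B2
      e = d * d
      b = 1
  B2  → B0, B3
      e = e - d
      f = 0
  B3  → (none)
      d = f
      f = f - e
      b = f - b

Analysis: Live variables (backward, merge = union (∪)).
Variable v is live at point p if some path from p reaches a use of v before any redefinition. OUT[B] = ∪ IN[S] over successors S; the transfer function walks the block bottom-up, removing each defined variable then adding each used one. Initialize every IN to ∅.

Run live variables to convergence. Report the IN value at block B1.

Fixpoint table:
  B0:  IN={}  OUT={d}
  B1:  IN={d}  OUT={b, d, e}
  B2:  IN={b, d, e}  OUT={b, e, f}
  B3:  IN={b, e, f}  OUT={}

Merge at B1: OUT[B1] = IN[B2] = {b, d, e}
Applying B1's transfer function to that OUT value gives IN[B1] (row B1 above).

Answer: {d}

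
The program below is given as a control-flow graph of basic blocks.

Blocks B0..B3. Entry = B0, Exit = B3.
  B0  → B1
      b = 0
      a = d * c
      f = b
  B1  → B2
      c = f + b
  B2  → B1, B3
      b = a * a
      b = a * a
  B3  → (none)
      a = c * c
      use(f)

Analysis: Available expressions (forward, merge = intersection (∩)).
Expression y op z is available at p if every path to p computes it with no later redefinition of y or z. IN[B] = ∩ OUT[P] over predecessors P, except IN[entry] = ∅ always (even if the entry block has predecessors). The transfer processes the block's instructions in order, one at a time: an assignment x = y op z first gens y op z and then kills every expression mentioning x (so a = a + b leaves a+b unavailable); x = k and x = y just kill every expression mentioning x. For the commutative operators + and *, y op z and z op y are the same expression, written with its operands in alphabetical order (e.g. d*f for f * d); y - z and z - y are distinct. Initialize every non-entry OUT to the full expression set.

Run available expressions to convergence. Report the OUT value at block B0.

Answer: {c*d}

Working:
Converged values:
  B0:  IN={}  OUT={c*d}
  B1:  IN={}  OUT={b+f}
  B2:  IN={b+f}  OUT={a*a}
  B3:  IN={a*a}  OUT={c*c}

B0 is the boundary node: IN[B0] = {}
Applying B0's transfer function to that IN value gives OUT[B0] (row B0 above).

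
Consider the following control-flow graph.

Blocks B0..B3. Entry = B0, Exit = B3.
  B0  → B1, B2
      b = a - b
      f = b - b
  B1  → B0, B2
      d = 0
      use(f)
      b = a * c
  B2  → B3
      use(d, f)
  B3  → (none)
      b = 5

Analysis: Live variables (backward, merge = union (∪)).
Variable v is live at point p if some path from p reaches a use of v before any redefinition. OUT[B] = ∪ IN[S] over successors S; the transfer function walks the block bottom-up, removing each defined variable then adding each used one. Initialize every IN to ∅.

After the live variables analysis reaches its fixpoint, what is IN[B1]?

Converged values:
  B0: | IN={a, b, c, d} | OUT={a, c, d, f}
  B1: | IN={a, c, f} | OUT={a, b, c, d, f}
  B2: | IN={d, f} | OUT={}
  B3: | IN={} | OUT={}

Merge at B1: OUT[B1] = IN[B0] ⊔ IN[B2] = {a, b, c, d, f}
Applying B1's transfer function to that OUT value gives IN[B1] (row B1 above).

Answer: {a, c, f}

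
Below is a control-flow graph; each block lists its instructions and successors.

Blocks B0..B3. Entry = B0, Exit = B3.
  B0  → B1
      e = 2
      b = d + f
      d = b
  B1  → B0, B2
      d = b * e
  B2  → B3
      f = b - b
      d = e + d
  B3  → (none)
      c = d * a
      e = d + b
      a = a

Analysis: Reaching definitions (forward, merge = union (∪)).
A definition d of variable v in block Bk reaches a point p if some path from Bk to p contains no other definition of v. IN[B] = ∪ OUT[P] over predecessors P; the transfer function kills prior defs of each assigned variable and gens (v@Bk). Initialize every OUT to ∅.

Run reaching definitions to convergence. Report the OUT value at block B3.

Fixpoint table:
  B0:  IN={b@B0, d@B1, e@B0}  OUT={b@B0, d@B0, e@B0}
  B1:  IN={b@B0, d@B0, e@B0}  OUT={b@B0, d@B1, e@B0}
  B2:  IN={b@B0, d@B1, e@B0}  OUT={b@B0, d@B2, e@B0, f@B2}
  B3:  IN={b@B0, d@B2, e@B0, f@B2}  OUT={a@B3, b@B0, c@B3, d@B2, e@B3, f@B2}

Merge at B3: IN[B3] = OUT[B2] = {b@B0, d@B2, e@B0, f@B2}
Applying B3's transfer function to that IN value gives OUT[B3] (row B3 above).

Answer: {a@B3, b@B0, c@B3, d@B2, e@B3, f@B2}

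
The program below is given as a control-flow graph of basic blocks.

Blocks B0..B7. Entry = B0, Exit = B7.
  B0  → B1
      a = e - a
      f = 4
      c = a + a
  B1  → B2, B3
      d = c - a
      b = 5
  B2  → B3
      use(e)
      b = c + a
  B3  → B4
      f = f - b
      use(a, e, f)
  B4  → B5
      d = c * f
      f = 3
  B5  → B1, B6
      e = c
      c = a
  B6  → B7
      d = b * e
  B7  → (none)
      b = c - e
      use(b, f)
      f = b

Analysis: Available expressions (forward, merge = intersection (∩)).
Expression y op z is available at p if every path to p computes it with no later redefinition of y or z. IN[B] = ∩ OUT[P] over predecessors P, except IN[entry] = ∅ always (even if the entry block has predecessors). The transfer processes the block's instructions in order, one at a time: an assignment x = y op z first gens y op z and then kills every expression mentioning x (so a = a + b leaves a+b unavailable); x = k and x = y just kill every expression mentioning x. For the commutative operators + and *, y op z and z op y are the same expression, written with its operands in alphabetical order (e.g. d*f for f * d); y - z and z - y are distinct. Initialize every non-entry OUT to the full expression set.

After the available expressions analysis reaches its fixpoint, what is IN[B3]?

Answer: {a+a, c-a}

Working:
Per-block solution:
  B0: | IN={} | OUT={a+a}
  B1: | IN={a+a} | OUT={a+a, c-a}
  B2: | IN={a+a, c-a} | OUT={a+a, a+c, c-a}
  B3: | IN={a+a, c-a} | OUT={a+a, c-a}
  B4: | IN={a+a, c-a} | OUT={a+a, c-a}
  B5: | IN={a+a, c-a} | OUT={a+a}
  B6: | IN={a+a} | OUT={a+a, b*e}
  B7: | IN={a+a, b*e} | OUT={a+a, c-e}

Merge at B3: IN[B3] = OUT[B1] ∩ OUT[B2] = {a+a, c-a}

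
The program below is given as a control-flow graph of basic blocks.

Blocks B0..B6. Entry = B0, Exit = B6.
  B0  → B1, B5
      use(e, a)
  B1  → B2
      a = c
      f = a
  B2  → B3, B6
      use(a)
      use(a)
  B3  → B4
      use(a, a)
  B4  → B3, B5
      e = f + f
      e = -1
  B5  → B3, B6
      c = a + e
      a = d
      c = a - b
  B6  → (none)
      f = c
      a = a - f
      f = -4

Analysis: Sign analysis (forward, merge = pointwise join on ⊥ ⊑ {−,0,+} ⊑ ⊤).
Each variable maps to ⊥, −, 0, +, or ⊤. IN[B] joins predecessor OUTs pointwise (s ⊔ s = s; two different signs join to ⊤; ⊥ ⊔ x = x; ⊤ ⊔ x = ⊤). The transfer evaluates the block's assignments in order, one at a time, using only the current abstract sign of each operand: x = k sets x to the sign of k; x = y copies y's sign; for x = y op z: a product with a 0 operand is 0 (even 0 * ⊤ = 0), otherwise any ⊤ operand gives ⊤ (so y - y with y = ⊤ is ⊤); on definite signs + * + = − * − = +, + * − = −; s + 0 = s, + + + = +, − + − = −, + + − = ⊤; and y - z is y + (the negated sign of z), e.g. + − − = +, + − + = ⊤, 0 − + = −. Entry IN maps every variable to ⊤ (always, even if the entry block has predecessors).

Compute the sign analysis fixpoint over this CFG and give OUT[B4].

Answer: {a: ⊤, b: ⊤, c: ⊤, d: ⊤, e: -, f: ⊤}

Trace:
Fixpoint table:
  B0:  IN=(all ⊤)  OUT=(all ⊤)
  B1:  IN=(all ⊤)  OUT=(all ⊤)
  B2:  IN=(all ⊤)  OUT=(all ⊤)
  B3:  IN=(all ⊤)  OUT=(all ⊤)
  B4:  IN=(all ⊤)  OUT={e:-; rest ⊤}
  B5:  IN=(all ⊤)  OUT=(all ⊤)
  B6:  IN=(all ⊤)  OUT={f:-; rest ⊤}

Merge at B4: IN[B4] = OUT[B3] = {a: ⊤, b: ⊤, c: ⊤, d: ⊤, e: ⊤, f: ⊤}
Applying B4's transfer function to that IN value gives OUT[B4] (row B4 above).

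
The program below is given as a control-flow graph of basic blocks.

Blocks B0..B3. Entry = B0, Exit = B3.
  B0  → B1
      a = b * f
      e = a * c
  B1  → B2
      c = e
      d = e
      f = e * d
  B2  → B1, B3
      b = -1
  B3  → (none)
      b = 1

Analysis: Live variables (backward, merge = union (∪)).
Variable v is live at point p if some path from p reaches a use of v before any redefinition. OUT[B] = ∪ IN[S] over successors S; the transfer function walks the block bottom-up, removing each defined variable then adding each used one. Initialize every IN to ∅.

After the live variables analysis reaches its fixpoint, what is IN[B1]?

Converged values:
  B0:   IN={b, c, f}   OUT={e}
  B1:   IN={e}   OUT={e}
  B2:   IN={e}   OUT={e}
  B3:   IN={}   OUT={}

Merge at B1: OUT[B1] = IN[B2] = {e}
Applying B1's transfer function to that OUT value gives IN[B1] (row B1 above).

Answer: {e}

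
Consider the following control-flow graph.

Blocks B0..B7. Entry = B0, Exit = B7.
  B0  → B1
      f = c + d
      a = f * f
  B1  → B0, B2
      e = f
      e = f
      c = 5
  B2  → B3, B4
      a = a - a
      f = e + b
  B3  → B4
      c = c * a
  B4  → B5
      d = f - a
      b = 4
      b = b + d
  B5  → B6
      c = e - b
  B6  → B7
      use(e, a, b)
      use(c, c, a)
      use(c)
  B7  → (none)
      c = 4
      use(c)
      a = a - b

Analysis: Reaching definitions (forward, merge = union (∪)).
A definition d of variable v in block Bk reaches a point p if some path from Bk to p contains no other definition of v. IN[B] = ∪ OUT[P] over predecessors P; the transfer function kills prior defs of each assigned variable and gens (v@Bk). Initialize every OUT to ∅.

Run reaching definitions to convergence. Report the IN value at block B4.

Answer: {a@B2, c@B1, c@B3, e@B1, f@B2}

Trace:
Per-block solution:
  B0: | IN={a@B0, c@B1, e@B1, f@B0} | OUT={a@B0, c@B1, e@B1, f@B0}
  B1: | IN={a@B0, c@B1, e@B1, f@B0} | OUT={a@B0, c@B1, e@B1, f@B0}
  B2: | IN={a@B0, c@B1, e@B1, f@B0} | OUT={a@B2, c@B1, e@B1, f@B2}
  B3: | IN={a@B2, c@B1, e@B1, f@B2} | OUT={a@B2, c@B3, e@B1, f@B2}
  B4: | IN={a@B2, c@B1, c@B3, e@B1, f@B2} | OUT={a@B2, b@B4, c@B1, c@B3, d@B4, e@B1, f@B2}
  B5: | IN={a@B2, b@B4, c@B1, c@B3, d@B4, e@B1, f@B2} | OUT={a@B2, b@B4, c@B5, d@B4, e@B1, f@B2}
  B6: | IN={a@B2, b@B4, c@B5, d@B4, e@B1, f@B2} | OUT={a@B2, b@B4, c@B5, d@B4, e@B1, f@B2}
  B7: | IN={a@B2, b@B4, c@B5, d@B4, e@B1, f@B2} | OUT={a@B7, b@B4, c@B7, d@B4, e@B1, f@B2}

Merge at B4: IN[B4] = OUT[B2] ⊔ OUT[B3] = {a@B2, c@B1, c@B3, e@B1, f@B2}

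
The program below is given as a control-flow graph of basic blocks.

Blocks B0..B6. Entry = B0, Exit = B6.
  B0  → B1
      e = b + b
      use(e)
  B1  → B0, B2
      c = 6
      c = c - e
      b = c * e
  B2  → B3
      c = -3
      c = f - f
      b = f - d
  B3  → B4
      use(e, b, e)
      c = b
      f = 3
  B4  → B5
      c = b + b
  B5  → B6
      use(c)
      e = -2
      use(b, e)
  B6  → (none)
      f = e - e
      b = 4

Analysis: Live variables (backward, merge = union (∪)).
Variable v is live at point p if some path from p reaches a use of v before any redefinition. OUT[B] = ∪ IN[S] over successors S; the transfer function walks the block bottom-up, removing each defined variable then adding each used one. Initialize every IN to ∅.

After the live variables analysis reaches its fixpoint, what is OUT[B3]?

Fixpoint table:
  B0:  IN={b, d, f}  OUT={d, e, f}
  B1:  IN={d, e, f}  OUT={b, d, e, f}
  B2:  IN={d, e, f}  OUT={b, e}
  B3:  IN={b, e}  OUT={b}
  B4:  IN={b}  OUT={b, c}
  B5:  IN={b, c}  OUT={e}
  B6:  IN={e}  OUT={}

Merge at B3: OUT[B3] = IN[B4] = {b}

Answer: {b}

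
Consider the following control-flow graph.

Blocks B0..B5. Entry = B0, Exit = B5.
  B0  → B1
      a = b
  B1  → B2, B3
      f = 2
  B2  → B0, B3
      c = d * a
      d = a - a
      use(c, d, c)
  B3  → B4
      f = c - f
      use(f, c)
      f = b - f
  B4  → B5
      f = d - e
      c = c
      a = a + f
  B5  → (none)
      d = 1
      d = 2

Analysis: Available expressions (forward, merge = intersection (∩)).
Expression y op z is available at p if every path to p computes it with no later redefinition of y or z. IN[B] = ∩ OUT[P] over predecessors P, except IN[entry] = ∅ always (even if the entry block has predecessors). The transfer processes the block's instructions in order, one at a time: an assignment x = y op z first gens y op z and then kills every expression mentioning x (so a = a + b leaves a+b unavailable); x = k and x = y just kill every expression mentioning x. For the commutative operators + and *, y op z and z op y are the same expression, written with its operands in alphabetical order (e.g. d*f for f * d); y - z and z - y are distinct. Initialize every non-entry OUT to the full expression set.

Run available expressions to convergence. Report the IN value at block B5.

Answer: {d-e}

Derivation:
Per-block solution:
  B0: | IN={} | OUT={}
  B1: | IN={} | OUT={}
  B2: | IN={} | OUT={a-a}
  B3: | IN={} | OUT={}
  B4: | IN={} | OUT={d-e}
  B5: | IN={d-e} | OUT={}

Merge at B5: IN[B5] = OUT[B4] = {d-e}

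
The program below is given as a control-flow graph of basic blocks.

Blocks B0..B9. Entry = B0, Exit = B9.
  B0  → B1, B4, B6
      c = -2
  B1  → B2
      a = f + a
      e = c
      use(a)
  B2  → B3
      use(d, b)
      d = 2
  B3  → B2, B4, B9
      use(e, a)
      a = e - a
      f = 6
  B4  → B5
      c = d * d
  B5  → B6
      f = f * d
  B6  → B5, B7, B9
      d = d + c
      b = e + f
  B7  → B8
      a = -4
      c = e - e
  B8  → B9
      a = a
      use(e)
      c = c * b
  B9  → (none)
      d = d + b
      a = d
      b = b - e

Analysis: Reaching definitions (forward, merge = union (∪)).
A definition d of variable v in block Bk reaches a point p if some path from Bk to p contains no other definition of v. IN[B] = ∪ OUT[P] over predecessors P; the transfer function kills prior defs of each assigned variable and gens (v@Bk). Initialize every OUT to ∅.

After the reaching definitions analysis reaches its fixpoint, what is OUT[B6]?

Answer: {a@B3, b@B6, c@B0, c@B4, d@B6, e@B1, f@B5}

Working:
Per-block solution:
  B0:   IN={}   OUT={c@B0}
  B1:   IN={c@B0}   OUT={a@B1, c@B0, e@B1}
  B2:   IN={a@B1, a@B3, c@B0, d@B2, e@B1, f@B3}   OUT={a@B1, a@B3, c@B0, d@B2, e@B1, f@B3}
  B3:   IN={a@B1, a@B3, c@B0, d@B2, e@B1, f@B3}   OUT={a@B3, c@B0, d@B2, e@B1, f@B3}
  B4:   IN={a@B3, c@B0, d@B2, e@B1, f@B3}   OUT={a@B3, c@B4, d@B2, e@B1, f@B3}
  B5:   IN={a@B3, b@B6, c@B0, c@B4, d@B2, d@B6, e@B1, f@B3, f@B5}   OUT={a@B3, b@B6, c@B0, c@B4, d@B2, d@B6, e@B1, f@B5}
  B6:   IN={a@B3, b@B6, c@B0, c@B4, d@B2, d@B6, e@B1, f@B5}   OUT={a@B3, b@B6, c@B0, c@B4, d@B6, e@B1, f@B5}
  B7:   IN={a@B3, b@B6, c@B0, c@B4, d@B6, e@B1, f@B5}   OUT={a@B7, b@B6, c@B7, d@B6, e@B1, f@B5}
  B8:   IN={a@B7, b@B6, c@B7, d@B6, e@B1, f@B5}   OUT={a@B8, b@B6, c@B8, d@B6, e@B1, f@B5}
  B9:   IN={a@B3, a@B8, b@B6, c@B0, c@B4, c@B8, d@B2, d@B6, e@B1, f@B3, f@B5}   OUT={a@B9, b@B9, c@B0, c@B4, c@B8, d@B9, e@B1, f@B3, f@B5}

Merge at B6: IN[B6] = OUT[B0] ⊔ OUT[B5] = {a@B3, b@B6, c@B0, c@B4, d@B2, d@B6, e@B1, f@B5}
Applying B6's transfer function to that IN value gives OUT[B6] (row B6 above).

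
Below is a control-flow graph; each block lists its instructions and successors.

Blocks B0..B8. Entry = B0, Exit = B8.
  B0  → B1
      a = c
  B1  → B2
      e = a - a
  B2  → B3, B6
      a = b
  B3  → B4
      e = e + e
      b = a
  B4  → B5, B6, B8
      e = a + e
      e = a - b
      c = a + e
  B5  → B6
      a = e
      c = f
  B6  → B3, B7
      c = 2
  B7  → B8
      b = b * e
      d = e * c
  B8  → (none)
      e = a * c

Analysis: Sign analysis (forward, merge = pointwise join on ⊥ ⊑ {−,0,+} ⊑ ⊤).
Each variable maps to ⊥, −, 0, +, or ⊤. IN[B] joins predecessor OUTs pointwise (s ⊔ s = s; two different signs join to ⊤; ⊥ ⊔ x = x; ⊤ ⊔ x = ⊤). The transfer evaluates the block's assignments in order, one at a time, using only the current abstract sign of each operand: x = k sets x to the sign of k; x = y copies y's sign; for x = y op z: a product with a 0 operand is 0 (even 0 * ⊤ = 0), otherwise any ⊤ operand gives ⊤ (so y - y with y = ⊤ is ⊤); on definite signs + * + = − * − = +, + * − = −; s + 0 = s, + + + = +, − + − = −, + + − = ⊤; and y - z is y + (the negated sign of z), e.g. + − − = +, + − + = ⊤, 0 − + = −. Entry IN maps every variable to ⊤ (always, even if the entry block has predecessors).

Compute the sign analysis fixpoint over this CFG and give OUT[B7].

Converged values:
  B0: | IN=(all ⊤) | OUT=(all ⊤)
  B1: | IN=(all ⊤) | OUT=(all ⊤)
  B2: | IN=(all ⊤) | OUT=(all ⊤)
  B3: | IN=(all ⊤) | OUT=(all ⊤)
  B4: | IN=(all ⊤) | OUT=(all ⊤)
  B5: | IN=(all ⊤) | OUT=(all ⊤)
  B6: | IN=(all ⊤) | OUT={c:+; rest ⊤}
  B7: | IN={c:+; rest ⊤} | OUT={c:+; rest ⊤}
  B8: | IN=(all ⊤) | OUT=(all ⊤)

Merge at B7: IN[B7] = OUT[B6] = {a: ⊤, b: ⊤, c: +, d: ⊤, e: ⊤, f: ⊤}
Applying B7's transfer function to that IN value gives OUT[B7] (row B7 above).

Answer: {a: ⊤, b: ⊤, c: +, d: ⊤, e: ⊤, f: ⊤}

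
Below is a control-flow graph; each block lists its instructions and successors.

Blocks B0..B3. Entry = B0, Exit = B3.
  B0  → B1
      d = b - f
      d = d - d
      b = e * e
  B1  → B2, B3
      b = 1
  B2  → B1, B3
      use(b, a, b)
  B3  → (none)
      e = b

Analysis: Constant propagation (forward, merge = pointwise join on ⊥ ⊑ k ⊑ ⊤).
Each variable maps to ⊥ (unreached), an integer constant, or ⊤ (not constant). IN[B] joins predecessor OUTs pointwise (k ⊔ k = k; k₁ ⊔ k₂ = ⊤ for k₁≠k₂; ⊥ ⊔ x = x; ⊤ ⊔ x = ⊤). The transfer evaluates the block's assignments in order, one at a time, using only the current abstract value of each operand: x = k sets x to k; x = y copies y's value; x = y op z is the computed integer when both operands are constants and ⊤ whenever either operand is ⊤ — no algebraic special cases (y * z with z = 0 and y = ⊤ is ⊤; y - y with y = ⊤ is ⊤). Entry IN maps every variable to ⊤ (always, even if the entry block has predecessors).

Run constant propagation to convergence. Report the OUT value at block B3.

Per-block solution:
  B0: | IN=(all ⊤) | OUT=(all ⊤)
  B1: | IN=(all ⊤) | OUT={b:1; rest ⊤}
  B2: | IN={b:1; rest ⊤} | OUT={b:1; rest ⊤}
  B3: | IN={b:1; rest ⊤} | OUT={b:1, e:1; rest ⊤}

Merge at B3: IN[B3] = OUT[B1] ⊔ OUT[B2] = {a: ⊤, b: 1, c: ⊤, d: ⊤, e: ⊤, f: ⊤}
Applying B3's transfer function to that IN value gives OUT[B3] (row B3 above).

Answer: {a: ⊤, b: 1, c: ⊤, d: ⊤, e: 1, f: ⊤}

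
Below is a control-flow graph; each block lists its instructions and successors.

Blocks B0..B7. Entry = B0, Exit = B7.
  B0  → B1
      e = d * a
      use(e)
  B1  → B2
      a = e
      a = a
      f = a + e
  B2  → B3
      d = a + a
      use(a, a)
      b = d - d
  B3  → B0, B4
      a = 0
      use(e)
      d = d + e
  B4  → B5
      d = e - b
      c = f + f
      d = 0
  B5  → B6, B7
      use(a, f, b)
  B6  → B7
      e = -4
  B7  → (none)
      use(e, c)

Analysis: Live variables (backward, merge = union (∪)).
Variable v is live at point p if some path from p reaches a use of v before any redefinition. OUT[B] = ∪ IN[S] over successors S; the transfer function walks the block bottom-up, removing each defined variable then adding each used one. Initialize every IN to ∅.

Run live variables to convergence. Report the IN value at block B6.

Converged values:
  B0:   IN={a, d}   OUT={e}
  B1:   IN={e}   OUT={a, e, f}
  B2:   IN={a, e, f}   OUT={b, d, e, f}
  B3:   IN={b, d, e, f}   OUT={a, b, d, e, f}
  B4:   IN={a, b, e, f}   OUT={a, b, c, e, f}
  B5:   IN={a, b, c, e, f}   OUT={c, e}
  B6:   IN={c}   OUT={c, e}
  B7:   IN={c, e}   OUT={}

Merge at B6: OUT[B6] = IN[B7] = {c, e}
Applying B6's transfer function to that OUT value gives IN[B6] (row B6 above).

Answer: {c}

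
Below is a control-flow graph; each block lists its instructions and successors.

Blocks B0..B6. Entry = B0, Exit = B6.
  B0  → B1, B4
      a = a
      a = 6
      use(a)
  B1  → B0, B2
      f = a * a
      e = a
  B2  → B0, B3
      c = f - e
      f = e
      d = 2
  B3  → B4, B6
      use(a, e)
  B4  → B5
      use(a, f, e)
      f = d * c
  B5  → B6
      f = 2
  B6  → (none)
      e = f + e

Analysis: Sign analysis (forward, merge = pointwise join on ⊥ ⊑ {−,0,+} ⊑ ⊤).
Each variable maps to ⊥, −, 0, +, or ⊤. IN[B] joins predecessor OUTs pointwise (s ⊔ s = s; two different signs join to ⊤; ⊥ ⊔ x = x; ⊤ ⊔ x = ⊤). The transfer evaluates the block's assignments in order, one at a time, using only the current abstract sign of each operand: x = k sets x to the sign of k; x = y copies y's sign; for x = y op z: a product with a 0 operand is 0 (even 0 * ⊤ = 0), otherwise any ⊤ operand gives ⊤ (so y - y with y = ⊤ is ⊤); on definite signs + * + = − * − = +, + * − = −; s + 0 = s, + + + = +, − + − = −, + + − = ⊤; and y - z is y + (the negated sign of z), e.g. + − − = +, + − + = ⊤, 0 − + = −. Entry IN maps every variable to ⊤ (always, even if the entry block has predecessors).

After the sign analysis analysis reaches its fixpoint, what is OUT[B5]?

Fixpoint table:
  B0:  IN=(all ⊤)  OUT={a:+; rest ⊤}
  B1:  IN={a:+; rest ⊤}  OUT={a:+, e:+, f:+; rest ⊤}
  B2:  IN={a:+, e:+, f:+; rest ⊤}  OUT={a:+, d:+, e:+, f:+; rest ⊤}
  B3:  IN={a:+, d:+, e:+, f:+; rest ⊤}  OUT={a:+, d:+, e:+, f:+; rest ⊤}
  B4:  IN={a:+; rest ⊤}  OUT={a:+; rest ⊤}
  B5:  IN={a:+; rest ⊤}  OUT={a:+, f:+; rest ⊤}
  B6:  IN={a:+, f:+; rest ⊤}  OUT={a:+, f:+; rest ⊤}

Merge at B5: IN[B5] = OUT[B4] = {a: +, b: ⊤, c: ⊤, d: ⊤, e: ⊤, f: ⊤}
Applying B5's transfer function to that IN value gives OUT[B5] (row B5 above).

Answer: {a: +, b: ⊤, c: ⊤, d: ⊤, e: ⊤, f: +}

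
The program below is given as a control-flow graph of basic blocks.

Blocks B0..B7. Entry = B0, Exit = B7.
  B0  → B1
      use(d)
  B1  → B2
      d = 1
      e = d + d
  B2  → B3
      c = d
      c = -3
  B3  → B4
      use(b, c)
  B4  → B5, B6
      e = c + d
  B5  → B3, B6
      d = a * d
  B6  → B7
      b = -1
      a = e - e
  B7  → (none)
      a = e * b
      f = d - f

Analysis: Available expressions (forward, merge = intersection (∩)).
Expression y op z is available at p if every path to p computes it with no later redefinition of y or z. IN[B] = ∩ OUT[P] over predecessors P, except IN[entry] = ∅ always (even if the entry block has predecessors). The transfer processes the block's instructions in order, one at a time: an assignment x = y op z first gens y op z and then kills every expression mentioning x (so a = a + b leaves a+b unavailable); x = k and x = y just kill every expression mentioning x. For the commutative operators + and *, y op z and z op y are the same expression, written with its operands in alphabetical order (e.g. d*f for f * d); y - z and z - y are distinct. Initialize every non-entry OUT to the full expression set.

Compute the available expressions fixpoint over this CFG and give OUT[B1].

Answer: {d+d}

Derivation:
Converged values:
  B0: | IN={} | OUT={}
  B1: | IN={} | OUT={d+d}
  B2: | IN={d+d} | OUT={d+d}
  B3: | IN={} | OUT={}
  B4: | IN={} | OUT={c+d}
  B5: | IN={c+d} | OUT={}
  B6: | IN={} | OUT={e-e}
  B7: | IN={e-e} | OUT={b*e, e-e}

Merge at B1: IN[B1] = OUT[B0] = {}
Applying B1's transfer function to that IN value gives OUT[B1] (row B1 above).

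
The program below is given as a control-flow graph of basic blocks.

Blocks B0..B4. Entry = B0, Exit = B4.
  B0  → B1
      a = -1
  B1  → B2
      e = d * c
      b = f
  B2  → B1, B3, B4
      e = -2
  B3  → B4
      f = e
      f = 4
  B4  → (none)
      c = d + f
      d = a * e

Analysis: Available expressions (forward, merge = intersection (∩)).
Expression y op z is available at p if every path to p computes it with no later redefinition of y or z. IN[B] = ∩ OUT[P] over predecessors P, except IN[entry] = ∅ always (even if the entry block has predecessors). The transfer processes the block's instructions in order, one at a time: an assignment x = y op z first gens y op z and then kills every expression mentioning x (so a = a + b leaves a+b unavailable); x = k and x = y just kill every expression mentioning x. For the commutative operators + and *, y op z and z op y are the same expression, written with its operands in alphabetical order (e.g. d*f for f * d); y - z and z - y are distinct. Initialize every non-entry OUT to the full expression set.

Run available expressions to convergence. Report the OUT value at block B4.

Answer: {a*e}

Derivation:
Per-block solution:
  B0: | IN={} | OUT={}
  B1: | IN={} | OUT={c*d}
  B2: | IN={c*d} | OUT={c*d}
  B3: | IN={c*d} | OUT={c*d}
  B4: | IN={c*d} | OUT={a*e}

Merge at B4: IN[B4] = OUT[B2] ∩ OUT[B3] = {c*d}
Applying B4's transfer function to that IN value gives OUT[B4] (row B4 above).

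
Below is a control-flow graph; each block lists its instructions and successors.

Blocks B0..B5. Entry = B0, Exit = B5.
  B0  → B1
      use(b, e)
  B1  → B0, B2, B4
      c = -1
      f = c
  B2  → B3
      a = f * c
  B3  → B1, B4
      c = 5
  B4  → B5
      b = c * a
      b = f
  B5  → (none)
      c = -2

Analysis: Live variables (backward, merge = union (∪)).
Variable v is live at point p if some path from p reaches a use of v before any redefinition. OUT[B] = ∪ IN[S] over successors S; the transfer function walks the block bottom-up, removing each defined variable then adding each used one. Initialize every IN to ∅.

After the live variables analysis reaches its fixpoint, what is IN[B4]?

Per-block solution:
  B0: | IN={a, b, e} | OUT={a, b, e}
  B1: | IN={a, b, e} | OUT={a, b, c, e, f}
  B2: | IN={b, c, e, f} | OUT={a, b, e, f}
  B3: | IN={a, b, e, f} | OUT={a, b, c, e, f}
  B4: | IN={a, c, f} | OUT={}
  B5: | IN={} | OUT={}

Merge at B4: OUT[B4] = IN[B5] = {}
Applying B4's transfer function to that OUT value gives IN[B4] (row B4 above).

Answer: {a, c, f}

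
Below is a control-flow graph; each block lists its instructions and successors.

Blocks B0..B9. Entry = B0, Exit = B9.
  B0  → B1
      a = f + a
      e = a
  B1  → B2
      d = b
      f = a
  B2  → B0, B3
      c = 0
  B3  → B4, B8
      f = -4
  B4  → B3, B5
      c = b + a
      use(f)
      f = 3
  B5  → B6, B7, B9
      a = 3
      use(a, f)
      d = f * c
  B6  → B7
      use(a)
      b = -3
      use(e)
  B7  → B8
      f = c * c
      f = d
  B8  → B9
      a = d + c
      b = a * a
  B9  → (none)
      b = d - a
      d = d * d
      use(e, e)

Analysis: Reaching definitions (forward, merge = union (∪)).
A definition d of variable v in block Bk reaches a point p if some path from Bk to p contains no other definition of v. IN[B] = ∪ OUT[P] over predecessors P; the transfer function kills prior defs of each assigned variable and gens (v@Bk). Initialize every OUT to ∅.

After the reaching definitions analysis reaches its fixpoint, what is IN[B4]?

Answer: {a@B0, c@B2, c@B4, d@B1, e@B0, f@B3}

Working:
Per-block solution:
  B0:   IN={a@B0, c@B2, d@B1, e@B0, f@B1}   OUT={a@B0, c@B2, d@B1, e@B0, f@B1}
  B1:   IN={a@B0, c@B2, d@B1, e@B0, f@B1}   OUT={a@B0, c@B2, d@B1, e@B0, f@B1}
  B2:   IN={a@B0, c@B2, d@B1, e@B0, f@B1}   OUT={a@B0, c@B2, d@B1, e@B0, f@B1}
  B3:   IN={a@B0, c@B2, c@B4, d@B1, e@B0, f@B1, f@B4}   OUT={a@B0, c@B2, c@B4, d@B1, e@B0, f@B3}
  B4:   IN={a@B0, c@B2, c@B4, d@B1, e@B0, f@B3}   OUT={a@B0, c@B4, d@B1, e@B0, f@B4}
  B5:   IN={a@B0, c@B4, d@B1, e@B0, f@B4}   OUT={a@B5, c@B4, d@B5, e@B0, f@B4}
  B6:   IN={a@B5, c@B4, d@B5, e@B0, f@B4}   OUT={a@B5, b@B6, c@B4, d@B5, e@B0, f@B4}
  B7:   IN={a@B5, b@B6, c@B4, d@B5, e@B0, f@B4}   OUT={a@B5, b@B6, c@B4, d@B5, e@B0, f@B7}
  B8:   IN={a@B0, a@B5, b@B6, c@B2, c@B4, d@B1, d@B5, e@B0, f@B3, f@B7}   OUT={a@B8, b@B8, c@B2, c@B4, d@B1, d@B5, e@B0, f@B3, f@B7}
  B9:   IN={a@B5, a@B8, b@B8, c@B2, c@B4, d@B1, d@B5, e@B0, f@B3, f@B4, f@B7}   OUT={a@B5, a@B8, b@B9, c@B2, c@B4, d@B9, e@B0, f@B3, f@B4, f@B7}

Merge at B4: IN[B4] = OUT[B3] = {a@B0, c@B2, c@B4, d@B1, e@B0, f@B3}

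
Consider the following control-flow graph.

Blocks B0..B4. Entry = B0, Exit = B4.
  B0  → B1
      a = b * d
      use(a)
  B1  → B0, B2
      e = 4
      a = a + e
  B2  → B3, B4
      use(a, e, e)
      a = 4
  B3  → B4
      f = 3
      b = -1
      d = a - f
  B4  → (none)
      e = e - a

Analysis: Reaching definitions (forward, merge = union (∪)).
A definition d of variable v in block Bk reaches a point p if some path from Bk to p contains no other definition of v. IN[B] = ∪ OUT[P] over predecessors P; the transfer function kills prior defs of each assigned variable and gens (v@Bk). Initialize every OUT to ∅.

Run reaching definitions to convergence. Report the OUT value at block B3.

Converged values:
  B0: | IN={a@B1, e@B1} | OUT={a@B0, e@B1}
  B1: | IN={a@B0, e@B1} | OUT={a@B1, e@B1}
  B2: | IN={a@B1, e@B1} | OUT={a@B2, e@B1}
  B3: | IN={a@B2, e@B1} | OUT={a@B2, b@B3, d@B3, e@B1, f@B3}
  B4: | IN={a@B2, b@B3, d@B3, e@B1, f@B3} | OUT={a@B2, b@B3, d@B3, e@B4, f@B3}

Merge at B3: IN[B3] = OUT[B2] = {a@B2, e@B1}
Applying B3's transfer function to that IN value gives OUT[B3] (row B3 above).

Answer: {a@B2, b@B3, d@B3, e@B1, f@B3}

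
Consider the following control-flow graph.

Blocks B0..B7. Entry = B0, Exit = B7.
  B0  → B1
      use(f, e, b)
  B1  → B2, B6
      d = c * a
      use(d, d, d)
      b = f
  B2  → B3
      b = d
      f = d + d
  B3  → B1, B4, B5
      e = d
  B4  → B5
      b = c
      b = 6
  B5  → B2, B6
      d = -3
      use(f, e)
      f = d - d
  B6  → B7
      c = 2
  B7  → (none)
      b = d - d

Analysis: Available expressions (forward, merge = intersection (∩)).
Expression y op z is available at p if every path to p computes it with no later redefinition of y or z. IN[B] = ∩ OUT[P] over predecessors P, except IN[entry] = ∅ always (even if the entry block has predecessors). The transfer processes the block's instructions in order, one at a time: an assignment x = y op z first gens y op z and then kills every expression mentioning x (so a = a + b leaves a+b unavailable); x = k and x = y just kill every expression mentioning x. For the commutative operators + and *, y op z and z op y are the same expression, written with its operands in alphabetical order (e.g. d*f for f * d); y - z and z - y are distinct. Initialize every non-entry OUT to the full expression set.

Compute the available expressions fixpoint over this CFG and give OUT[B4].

Answer: {a*c, d+d}

Trace:
Fixpoint table:
  B0:   IN={}   OUT={}
  B1:   IN={}   OUT={a*c}
  B2:   IN={a*c}   OUT={a*c, d+d}
  B3:   IN={a*c, d+d}   OUT={a*c, d+d}
  B4:   IN={a*c, d+d}   OUT={a*c, d+d}
  B5:   IN={a*c, d+d}   OUT={a*c, d-d}
  B6:   IN={a*c}   OUT={}
  B7:   IN={}   OUT={d-d}

Merge at B4: IN[B4] = OUT[B3] = {a*c, d+d}
Applying B4's transfer function to that IN value gives OUT[B4] (row B4 above).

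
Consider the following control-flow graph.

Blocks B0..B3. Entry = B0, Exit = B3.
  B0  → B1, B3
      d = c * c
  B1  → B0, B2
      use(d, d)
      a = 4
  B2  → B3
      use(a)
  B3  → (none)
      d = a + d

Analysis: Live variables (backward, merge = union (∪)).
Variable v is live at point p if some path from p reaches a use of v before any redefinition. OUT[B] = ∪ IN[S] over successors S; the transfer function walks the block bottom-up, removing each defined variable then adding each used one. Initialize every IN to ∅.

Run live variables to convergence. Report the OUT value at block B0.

Per-block solution:
  B0:  IN={a, c}  OUT={a, c, d}
  B1:  IN={c, d}  OUT={a, c, d}
  B2:  IN={a, d}  OUT={a, d}
  B3:  IN={a, d}  OUT={}

Merge at B0: OUT[B0] = IN[B1] ⊔ IN[B3] = {a, c, d}

Answer: {a, c, d}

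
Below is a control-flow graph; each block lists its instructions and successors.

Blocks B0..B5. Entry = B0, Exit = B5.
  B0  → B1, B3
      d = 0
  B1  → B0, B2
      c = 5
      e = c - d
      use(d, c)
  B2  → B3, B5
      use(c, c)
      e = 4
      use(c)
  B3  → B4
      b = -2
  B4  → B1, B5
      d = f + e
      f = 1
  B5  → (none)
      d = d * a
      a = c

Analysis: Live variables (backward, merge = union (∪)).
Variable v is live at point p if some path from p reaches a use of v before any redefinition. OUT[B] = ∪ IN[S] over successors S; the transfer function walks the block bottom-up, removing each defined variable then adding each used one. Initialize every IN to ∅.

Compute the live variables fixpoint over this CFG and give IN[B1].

Per-block solution:
  B0: | IN={a, c, e, f} | OUT={a, c, d, e, f}
  B1: | IN={a, d, f} | OUT={a, c, d, e, f}
  B2: | IN={a, c, d, f} | OUT={a, c, d, e, f}
  B3: | IN={a, c, e, f} | OUT={a, c, e, f}
  B4: | IN={a, c, e, f} | OUT={a, c, d, f}
  B5: | IN={a, c, d} | OUT={}

Merge at B1: OUT[B1] = IN[B0] ⊔ IN[B2] = {a, c, d, e, f}
Applying B1's transfer function to that OUT value gives IN[B1] (row B1 above).

Answer: {a, d, f}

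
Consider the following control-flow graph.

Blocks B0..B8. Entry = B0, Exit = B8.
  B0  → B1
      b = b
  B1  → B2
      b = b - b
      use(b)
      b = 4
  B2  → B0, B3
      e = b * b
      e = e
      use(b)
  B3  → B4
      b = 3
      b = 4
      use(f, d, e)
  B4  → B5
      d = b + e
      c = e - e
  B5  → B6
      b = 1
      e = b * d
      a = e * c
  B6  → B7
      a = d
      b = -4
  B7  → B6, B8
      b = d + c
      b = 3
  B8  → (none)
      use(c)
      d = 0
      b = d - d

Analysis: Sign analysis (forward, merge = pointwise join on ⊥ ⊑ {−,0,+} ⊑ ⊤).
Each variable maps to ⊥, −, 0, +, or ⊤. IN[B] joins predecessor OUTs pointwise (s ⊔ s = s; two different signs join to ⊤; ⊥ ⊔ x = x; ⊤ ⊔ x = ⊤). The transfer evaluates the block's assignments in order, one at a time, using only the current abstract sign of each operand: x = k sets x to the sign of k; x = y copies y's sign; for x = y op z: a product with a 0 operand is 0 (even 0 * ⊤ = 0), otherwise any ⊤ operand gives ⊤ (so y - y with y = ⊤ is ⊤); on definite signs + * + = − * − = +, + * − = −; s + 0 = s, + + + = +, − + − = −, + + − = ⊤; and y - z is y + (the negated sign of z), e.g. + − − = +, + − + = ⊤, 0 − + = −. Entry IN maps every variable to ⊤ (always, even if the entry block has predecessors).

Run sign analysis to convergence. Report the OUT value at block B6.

Converged values:
  B0: | IN=(all ⊤) | OUT=(all ⊤)
  B1: | IN=(all ⊤) | OUT={b:+; rest ⊤}
  B2: | IN={b:+; rest ⊤} | OUT={b:+, e:+; rest ⊤}
  B3: | IN={b:+, e:+; rest ⊤} | OUT={b:+, e:+; rest ⊤}
  B4: | IN={b:+, e:+; rest ⊤} | OUT={b:+, d:+, e:+; rest ⊤}
  B5: | IN={b:+, d:+, e:+; rest ⊤} | OUT={b:+, d:+, e:+; rest ⊤}
  B6: | IN={b:+, d:+, e:+; rest ⊤} | OUT={a:+, b:-, d:+, e:+; rest ⊤}
  B7: | IN={a:+, b:-, d:+, e:+; rest ⊤} | OUT={a:+, b:+, d:+, e:+; rest ⊤}
  B8: | IN={a:+, b:+, d:+, e:+; rest ⊤} | OUT={a:+, b:0, d:0, e:+; rest ⊤}

Merge at B6: IN[B6] = OUT[B5] ⊔ OUT[B7] = {a: ⊤, b: +, c: ⊤, d: +, e: +, f: ⊤}
Applying B6's transfer function to that IN value gives OUT[B6] (row B6 above).

Answer: {a: +, b: -, c: ⊤, d: +, e: +, f: ⊤}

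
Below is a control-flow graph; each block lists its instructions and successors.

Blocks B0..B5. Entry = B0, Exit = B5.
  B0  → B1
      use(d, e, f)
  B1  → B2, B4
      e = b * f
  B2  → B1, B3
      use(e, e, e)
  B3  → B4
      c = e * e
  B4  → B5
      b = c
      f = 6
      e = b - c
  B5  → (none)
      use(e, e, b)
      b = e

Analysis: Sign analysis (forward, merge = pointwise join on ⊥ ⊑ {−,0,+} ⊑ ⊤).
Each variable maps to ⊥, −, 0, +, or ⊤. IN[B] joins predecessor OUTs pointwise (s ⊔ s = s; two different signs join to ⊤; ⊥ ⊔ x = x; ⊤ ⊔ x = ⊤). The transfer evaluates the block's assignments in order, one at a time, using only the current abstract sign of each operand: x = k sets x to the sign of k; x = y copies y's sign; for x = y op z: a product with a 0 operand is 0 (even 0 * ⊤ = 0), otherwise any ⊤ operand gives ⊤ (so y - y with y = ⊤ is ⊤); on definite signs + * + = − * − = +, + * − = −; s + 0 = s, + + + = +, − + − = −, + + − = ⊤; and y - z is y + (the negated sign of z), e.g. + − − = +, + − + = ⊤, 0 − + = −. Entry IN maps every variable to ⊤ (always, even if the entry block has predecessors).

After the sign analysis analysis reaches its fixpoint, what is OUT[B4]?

Answer: {a: ⊤, b: ⊤, c: ⊤, d: ⊤, e: ⊤, f: +}

Derivation:
Converged values:
  B0:  IN=(all ⊤)  OUT=(all ⊤)
  B1:  IN=(all ⊤)  OUT=(all ⊤)
  B2:  IN=(all ⊤)  OUT=(all ⊤)
  B3:  IN=(all ⊤)  OUT=(all ⊤)
  B4:  IN=(all ⊤)  OUT={f:+; rest ⊤}
  B5:  IN={f:+; rest ⊤}  OUT={f:+; rest ⊤}

Merge at B4: IN[B4] = OUT[B1] ⊔ OUT[B3] = {a: ⊤, b: ⊤, c: ⊤, d: ⊤, e: ⊤, f: ⊤}
Applying B4's transfer function to that IN value gives OUT[B4] (row B4 above).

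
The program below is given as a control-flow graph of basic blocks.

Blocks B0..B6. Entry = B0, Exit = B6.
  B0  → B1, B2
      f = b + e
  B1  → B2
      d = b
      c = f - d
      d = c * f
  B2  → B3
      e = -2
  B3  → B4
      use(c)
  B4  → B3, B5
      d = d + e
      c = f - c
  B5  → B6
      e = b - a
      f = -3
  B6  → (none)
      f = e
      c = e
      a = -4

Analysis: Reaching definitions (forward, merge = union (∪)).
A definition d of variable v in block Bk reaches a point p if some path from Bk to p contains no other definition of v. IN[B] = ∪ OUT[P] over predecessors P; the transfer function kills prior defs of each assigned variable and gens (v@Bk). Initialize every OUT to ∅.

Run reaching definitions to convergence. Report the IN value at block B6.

Per-block solution:
  B0: | IN={} | OUT={f@B0}
  B1: | IN={f@B0} | OUT={c@B1, d@B1, f@B0}
  B2: | IN={c@B1, d@B1, f@B0} | OUT={c@B1, d@B1, e@B2, f@B0}
  B3: | IN={c@B1, c@B4, d@B1, d@B4, e@B2, f@B0} | OUT={c@B1, c@B4, d@B1, d@B4, e@B2, f@B0}
  B4: | IN={c@B1, c@B4, d@B1, d@B4, e@B2, f@B0} | OUT={c@B4, d@B4, e@B2, f@B0}
  B5: | IN={c@B4, d@B4, e@B2, f@B0} | OUT={c@B4, d@B4, e@B5, f@B5}
  B6: | IN={c@B4, d@B4, e@B5, f@B5} | OUT={a@B6, c@B6, d@B4, e@B5, f@B6}

Merge at B6: IN[B6] = OUT[B5] = {c@B4, d@B4, e@B5, f@B5}

Answer: {c@B4, d@B4, e@B5, f@B5}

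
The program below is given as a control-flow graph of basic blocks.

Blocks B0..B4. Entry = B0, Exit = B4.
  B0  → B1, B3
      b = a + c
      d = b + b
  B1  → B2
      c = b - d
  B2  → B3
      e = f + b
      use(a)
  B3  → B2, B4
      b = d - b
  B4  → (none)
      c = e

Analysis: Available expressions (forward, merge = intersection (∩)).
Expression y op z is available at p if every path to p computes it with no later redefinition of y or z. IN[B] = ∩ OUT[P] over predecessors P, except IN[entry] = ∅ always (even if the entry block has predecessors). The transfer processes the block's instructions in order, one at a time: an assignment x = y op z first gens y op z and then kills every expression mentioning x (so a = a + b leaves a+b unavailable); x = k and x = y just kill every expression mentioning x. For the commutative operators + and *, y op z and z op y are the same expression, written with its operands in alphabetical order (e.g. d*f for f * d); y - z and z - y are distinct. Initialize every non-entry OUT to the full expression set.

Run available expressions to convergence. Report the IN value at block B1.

Converged values:
  B0:  IN={}  OUT={a+c, b+b}
  B1:  IN={a+c, b+b}  OUT={b+b, b-d}
  B2:  IN={}  OUT={b+f}
  B3:  IN={}  OUT={}
  B4:  IN={}  OUT={}

Merge at B1: IN[B1] = OUT[B0] = {a+c, b+b}

Answer: {a+c, b+b}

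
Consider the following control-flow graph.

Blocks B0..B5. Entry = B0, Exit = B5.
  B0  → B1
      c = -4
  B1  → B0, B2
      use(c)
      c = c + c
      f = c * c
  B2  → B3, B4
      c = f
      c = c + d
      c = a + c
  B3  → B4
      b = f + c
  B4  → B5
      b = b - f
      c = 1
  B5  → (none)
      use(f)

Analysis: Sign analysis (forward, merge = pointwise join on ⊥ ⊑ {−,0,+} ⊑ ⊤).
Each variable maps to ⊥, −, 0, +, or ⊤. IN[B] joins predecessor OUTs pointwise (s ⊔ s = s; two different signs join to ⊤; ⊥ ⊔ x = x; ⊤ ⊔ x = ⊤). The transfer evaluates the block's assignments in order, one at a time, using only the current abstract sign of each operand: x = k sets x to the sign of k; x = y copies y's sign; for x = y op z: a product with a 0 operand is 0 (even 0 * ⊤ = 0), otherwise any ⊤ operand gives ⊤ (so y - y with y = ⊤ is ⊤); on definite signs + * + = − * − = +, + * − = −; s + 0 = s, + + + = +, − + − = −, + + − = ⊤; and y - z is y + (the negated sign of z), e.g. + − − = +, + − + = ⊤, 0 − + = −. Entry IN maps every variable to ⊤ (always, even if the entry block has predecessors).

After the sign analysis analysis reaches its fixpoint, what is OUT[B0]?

Converged values:
  B0: | IN=(all ⊤) | OUT={c:-; rest ⊤}
  B1: | IN={c:-; rest ⊤} | OUT={c:-, f:+; rest ⊤}
  B2: | IN={c:-, f:+; rest ⊤} | OUT={f:+; rest ⊤}
  B3: | IN={f:+; rest ⊤} | OUT={f:+; rest ⊤}
  B4: | IN={f:+; rest ⊤} | OUT={c:+, f:+; rest ⊤}
  B5: | IN={c:+, f:+; rest ⊤} | OUT={c:+, f:+; rest ⊤}

Merge at B0 (entry node, so the boundary value (all ⊤) is joined with the incoming edge(s)): IN[B0] = (all ⊤) ⊔ OUT[B1] = {a: ⊤, b: ⊤, c: ⊤, d: ⊤, e: ⊤, f: ⊤}
Applying B0's transfer function to that IN value gives OUT[B0] (row B0 above).

Answer: {a: ⊤, b: ⊤, c: -, d: ⊤, e: ⊤, f: ⊤}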